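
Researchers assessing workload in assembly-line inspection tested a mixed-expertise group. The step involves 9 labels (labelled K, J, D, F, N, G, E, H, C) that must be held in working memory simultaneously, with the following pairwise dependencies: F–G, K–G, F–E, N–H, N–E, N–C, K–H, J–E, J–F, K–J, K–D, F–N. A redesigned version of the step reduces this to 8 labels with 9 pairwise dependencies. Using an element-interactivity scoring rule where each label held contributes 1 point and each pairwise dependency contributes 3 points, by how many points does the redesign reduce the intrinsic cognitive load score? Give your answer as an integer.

Original: 9 × 1 + 12 × 3 = 9 + 36 = 45.
Redesigned: 8 × 1 + 9 × 3 = 8 + 27 = 35.
Reduction = 45 − 35 = 10.

10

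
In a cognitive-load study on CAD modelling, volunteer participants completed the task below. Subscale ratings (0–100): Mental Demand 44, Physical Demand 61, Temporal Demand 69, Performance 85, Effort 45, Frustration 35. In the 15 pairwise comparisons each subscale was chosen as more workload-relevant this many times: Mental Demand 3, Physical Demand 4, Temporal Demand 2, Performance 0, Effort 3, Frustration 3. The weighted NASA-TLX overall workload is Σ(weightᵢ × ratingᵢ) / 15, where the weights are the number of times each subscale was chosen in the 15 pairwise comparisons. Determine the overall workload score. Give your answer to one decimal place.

50.3

The tallies are the weights (they sum to 15).
Weighted sum = 3·44 + 4·61 + 2·69 + 0·85 + 3·45 + 3·35
            = 132 + 244 + 138 + 0 + 135 + 105 = 754.
Overall workload = 754 / 15 = 50.2667 ≈ 50.3.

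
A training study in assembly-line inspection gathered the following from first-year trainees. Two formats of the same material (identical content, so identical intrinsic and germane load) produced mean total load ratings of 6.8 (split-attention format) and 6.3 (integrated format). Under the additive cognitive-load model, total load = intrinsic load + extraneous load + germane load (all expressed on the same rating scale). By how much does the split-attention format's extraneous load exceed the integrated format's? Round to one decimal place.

Intrinsic and germane load are equal across formats, so the difference in total load equals the difference in extraneous load.
Extraneous-load difference = 6.8 − 6.3 = 0.5.

0.5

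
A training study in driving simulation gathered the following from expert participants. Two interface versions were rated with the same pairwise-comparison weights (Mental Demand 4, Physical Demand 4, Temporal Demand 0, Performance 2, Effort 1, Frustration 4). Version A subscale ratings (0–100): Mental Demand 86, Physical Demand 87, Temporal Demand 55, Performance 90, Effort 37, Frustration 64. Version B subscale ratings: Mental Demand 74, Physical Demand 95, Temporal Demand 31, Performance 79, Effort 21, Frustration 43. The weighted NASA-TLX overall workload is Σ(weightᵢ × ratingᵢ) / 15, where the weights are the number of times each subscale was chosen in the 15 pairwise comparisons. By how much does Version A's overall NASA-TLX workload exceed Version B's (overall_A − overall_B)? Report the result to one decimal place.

9.2

Version A weighted sum = 4·86 + 4·87 + 0·55 + 2·90 + 1·37 + 4·64 = 344 + 348 + 0 + 180 + 37 + 256 = 1165; overall_A = 1165/15 = 77.6667.
Version B weighted sum = 4·74 + 4·95 + 0·31 + 2·79 + 1·21 + 4·43 = 296 + 380 + 0 + 158 + 21 + 172 = 1027; overall_B = 1027/15 = 68.4667.
Difference = 77.6667 − 68.4667 = 9.2000 ≈ 9.2.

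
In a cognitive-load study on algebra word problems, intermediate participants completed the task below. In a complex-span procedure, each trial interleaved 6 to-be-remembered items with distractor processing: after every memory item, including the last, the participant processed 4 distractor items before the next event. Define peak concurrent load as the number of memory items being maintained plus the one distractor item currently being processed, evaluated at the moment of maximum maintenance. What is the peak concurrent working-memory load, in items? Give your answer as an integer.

Maintenance is greatest during the distractor(s) after memory item 6: all 6 memory items are being held.
One distractor item is concurrently being processed.
Peak concurrent load = 6 + 1 = 7 items.

7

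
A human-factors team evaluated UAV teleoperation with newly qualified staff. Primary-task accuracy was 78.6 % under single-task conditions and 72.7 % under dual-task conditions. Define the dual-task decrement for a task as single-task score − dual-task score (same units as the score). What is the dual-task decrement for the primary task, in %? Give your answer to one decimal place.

Decrement = 78.6 − 72.7 = 5.9000 % ≈ 5.9 %.

5.9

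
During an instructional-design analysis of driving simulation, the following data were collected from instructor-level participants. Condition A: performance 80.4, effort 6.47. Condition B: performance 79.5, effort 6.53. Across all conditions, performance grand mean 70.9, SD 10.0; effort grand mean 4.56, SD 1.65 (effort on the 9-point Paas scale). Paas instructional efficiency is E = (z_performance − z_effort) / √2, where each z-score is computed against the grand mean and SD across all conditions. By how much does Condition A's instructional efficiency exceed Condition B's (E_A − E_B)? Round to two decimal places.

Condition A: z_P = (80.4 − 70.9)/10.0 = 0.9500; z_E = (6.47 − 4.56)/1.65 = 1.1576; E_A = (0.9500 − 1.1576)/√2 = -0.1468.
Condition B: z_P = (79.5 − 70.9)/10.0 = 0.8600; z_E = (6.53 − 4.56)/1.65 = 1.1939; E_B = (0.8600 − 1.1939)/√2 = -0.2361.
E_A − E_B = -0.1468 − (-0.2361) = 0.0893 ≈ 0.09.

0.09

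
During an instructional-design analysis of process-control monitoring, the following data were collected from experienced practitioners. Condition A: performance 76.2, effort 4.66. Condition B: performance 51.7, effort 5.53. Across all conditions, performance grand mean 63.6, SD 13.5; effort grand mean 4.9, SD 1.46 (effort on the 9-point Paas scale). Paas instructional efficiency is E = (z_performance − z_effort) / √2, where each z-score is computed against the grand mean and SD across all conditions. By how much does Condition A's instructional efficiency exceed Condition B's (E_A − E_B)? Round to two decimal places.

1.70

Condition A: z_P = (76.2 − 63.6)/13.5 = 0.9333; z_E = (4.66 − 4.9)/1.46 = -0.1644; E_A = (0.9333 − (-0.1644))/√2 = 0.7762.
Condition B: z_P = (51.7 − 63.6)/13.5 = -0.8815; z_E = (5.53 − 4.9)/1.46 = 0.4315; E_B = (-0.8815 − 0.4315)/√2 = -0.9284.
E_A − E_B = 0.7762 − (-0.9284) = 1.7046 ≈ 1.70.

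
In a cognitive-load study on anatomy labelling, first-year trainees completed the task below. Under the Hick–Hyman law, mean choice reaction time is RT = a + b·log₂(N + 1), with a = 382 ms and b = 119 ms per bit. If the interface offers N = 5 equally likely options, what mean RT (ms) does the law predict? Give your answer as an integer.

690

log₂(5 + 1) = log₂(6) = 2.5850.
RT = 382 + 119 × 2.5850 = 382 + 307.6150 = 689.6150 ms.
≈ 690 ms.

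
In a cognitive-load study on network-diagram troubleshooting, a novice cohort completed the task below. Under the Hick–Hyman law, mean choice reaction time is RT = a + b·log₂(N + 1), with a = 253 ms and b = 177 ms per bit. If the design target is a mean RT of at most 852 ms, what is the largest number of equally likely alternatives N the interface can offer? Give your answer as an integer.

9

Set 253 + 177·log₂(N + 1) ≤ 852.
log₂(N + 1) ≤ (852 − 253) / 177 = 3.3842.
N + 1 ≤ 2^3.3842 = 10.4411.
N ≤ 9.4411, so the largest integer N is 9.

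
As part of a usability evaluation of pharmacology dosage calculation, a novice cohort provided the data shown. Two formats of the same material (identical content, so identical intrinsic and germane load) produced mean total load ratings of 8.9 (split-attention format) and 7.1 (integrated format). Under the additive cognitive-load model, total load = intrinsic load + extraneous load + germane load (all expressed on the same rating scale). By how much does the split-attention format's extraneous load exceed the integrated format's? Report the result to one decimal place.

Intrinsic and germane load are equal across formats, so the difference in total load equals the difference in extraneous load.
Extraneous-load difference = 8.9 − 7.1 = 1.8.

1.8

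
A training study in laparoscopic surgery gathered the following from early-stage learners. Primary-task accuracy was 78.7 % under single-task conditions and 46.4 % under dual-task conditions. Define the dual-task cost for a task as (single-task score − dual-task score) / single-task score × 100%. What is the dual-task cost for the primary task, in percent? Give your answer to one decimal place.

Cost = (78.7 − 46.4) / 78.7 × 100%
     = 32.3000 / 78.7 × 100% = 41.0419%.
≈ 41.0%.

41.0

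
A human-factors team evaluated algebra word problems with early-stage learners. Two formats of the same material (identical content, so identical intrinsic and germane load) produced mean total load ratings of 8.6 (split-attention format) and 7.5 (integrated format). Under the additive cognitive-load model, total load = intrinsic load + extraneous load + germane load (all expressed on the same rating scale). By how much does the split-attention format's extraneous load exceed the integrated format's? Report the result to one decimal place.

1.1

Intrinsic and germane load are equal across formats, so the difference in total load equals the difference in extraneous load.
Extraneous-load difference = 8.6 − 7.5 = 1.1.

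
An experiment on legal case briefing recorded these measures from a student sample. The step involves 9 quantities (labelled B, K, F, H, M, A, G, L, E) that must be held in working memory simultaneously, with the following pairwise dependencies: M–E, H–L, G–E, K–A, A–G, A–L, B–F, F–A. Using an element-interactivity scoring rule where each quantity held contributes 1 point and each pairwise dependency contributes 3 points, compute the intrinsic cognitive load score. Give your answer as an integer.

Count of quantities held simultaneously: 9.
Count of pairwise dependencies listed: 8.
Element contribution: 9 × 1 = 9.
Interaction contribution: 8 × 3 = 24.
Intrinsic load = 9 + 24 = 33.

33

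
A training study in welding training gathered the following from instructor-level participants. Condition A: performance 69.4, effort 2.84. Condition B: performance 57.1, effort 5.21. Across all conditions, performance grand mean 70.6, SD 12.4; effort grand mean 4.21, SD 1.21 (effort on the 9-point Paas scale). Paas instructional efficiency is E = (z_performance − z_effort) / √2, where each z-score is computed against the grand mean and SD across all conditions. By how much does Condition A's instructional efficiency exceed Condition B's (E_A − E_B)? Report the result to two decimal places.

2.09

Condition A: z_P = (69.4 − 70.6)/12.4 = -0.0968; z_E = (2.84 − 4.21)/1.21 = -1.1322; E_A = (-0.0968 − (-1.1322))/√2 = 0.7321.
Condition B: z_P = (57.1 − 70.6)/12.4 = -1.0887; z_E = (5.21 − 4.21)/1.21 = 0.8264; E_B = (-1.0887 − 0.8264)/√2 = -1.3542.
E_A − E_B = 0.7321 − (-1.3542) = 2.0863 ≈ 2.09.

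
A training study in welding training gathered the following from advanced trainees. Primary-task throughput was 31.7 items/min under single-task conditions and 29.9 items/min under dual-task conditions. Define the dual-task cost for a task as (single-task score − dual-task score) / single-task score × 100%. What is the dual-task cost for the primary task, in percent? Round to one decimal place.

5.7

Cost = (31.7 − 29.9) / 31.7 × 100%
     = 1.8000 / 31.7 × 100% = 5.6782%.
≈ 5.7%.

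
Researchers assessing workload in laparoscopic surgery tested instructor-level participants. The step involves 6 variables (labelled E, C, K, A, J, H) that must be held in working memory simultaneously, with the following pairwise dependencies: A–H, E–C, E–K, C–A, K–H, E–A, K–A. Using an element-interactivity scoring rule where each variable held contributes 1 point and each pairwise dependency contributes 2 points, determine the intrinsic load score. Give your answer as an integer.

20

Count of variables held simultaneously: 6.
Count of pairwise dependencies listed: 7.
Element contribution: 6 × 1 = 6.
Interaction contribution: 7 × 2 = 14.
Intrinsic load = 6 + 14 = 20.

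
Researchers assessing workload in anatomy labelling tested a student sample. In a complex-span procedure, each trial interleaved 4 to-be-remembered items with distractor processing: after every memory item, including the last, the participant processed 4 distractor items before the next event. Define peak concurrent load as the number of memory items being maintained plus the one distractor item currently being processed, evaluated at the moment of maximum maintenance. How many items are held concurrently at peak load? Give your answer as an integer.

Maintenance is greatest during the distractor(s) after memory item 4: all 4 memory items are being held.
One distractor item is concurrently being processed.
Peak concurrent load = 4 + 1 = 5 items.

5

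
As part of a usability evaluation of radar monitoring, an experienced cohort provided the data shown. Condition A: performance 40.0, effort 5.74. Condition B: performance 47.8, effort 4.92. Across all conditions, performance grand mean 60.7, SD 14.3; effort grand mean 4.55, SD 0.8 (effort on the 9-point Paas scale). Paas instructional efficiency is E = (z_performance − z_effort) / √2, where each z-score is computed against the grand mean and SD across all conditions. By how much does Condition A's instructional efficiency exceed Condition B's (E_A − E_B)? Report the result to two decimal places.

Condition A: z_P = (40.0 − 60.7)/14.3 = -1.4476; z_E = (5.74 − 4.55)/0.8 = 1.4875; E_A = (-1.4476 − 1.4875)/√2 = -2.0754.
Condition B: z_P = (47.8 − 60.7)/14.3 = -0.9021; z_E = (4.92 − 4.55)/0.8 = 0.4625; E_B = (-0.9021 − 0.4625)/√2 = -0.9649.
E_A − E_B = -2.0754 − (-0.9649) = -1.1105 ≈ -1.11.

-1.11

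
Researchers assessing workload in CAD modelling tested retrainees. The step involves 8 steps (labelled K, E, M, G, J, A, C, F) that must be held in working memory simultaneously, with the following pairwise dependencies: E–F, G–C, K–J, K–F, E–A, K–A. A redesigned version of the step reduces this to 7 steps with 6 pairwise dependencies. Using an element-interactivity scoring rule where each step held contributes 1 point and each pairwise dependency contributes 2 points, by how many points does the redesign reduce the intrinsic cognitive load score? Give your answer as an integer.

1

Original: 8 × 1 + 6 × 2 = 8 + 12 = 20.
Redesigned: 7 × 1 + 6 × 2 = 7 + 12 = 19.
Reduction = 20 − 19 = 1.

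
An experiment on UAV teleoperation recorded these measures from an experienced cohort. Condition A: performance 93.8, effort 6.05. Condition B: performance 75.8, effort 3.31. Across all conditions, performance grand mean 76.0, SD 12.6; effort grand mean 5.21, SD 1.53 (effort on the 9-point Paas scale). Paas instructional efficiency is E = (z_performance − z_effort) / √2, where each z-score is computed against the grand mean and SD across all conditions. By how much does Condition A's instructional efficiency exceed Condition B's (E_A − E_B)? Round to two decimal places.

Condition A: z_P = (93.8 − 76.0)/12.6 = 1.4127; z_E = (6.05 − 5.21)/1.53 = 0.5490; E_A = (1.4127 − 0.5490)/√2 = 0.6107.
Condition B: z_P = (75.8 − 76.0)/12.6 = -0.0159; z_E = (3.31 − 5.21)/1.53 = -1.2418; E_B = (-0.0159 − (-1.2418))/√2 = 0.8668.
E_A − E_B = 0.6107 − 0.8668 = -0.2561 ≈ -0.26.

-0.26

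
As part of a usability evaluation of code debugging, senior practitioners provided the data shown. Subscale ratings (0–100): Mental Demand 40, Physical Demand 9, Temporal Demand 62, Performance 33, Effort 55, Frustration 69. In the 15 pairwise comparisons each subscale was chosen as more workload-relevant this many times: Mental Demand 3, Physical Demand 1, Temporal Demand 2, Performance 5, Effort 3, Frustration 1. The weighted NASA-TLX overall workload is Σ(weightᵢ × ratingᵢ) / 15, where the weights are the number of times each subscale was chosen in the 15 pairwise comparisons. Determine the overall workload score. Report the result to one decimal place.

43.5

The tallies are the weights (they sum to 15).
Weighted sum = 3·40 + 1·9 + 2·62 + 5·33 + 3·55 + 1·69
            = 120 + 9 + 124 + 165 + 165 + 69 = 652.
Overall workload = 652 / 15 = 43.4667 ≈ 43.5.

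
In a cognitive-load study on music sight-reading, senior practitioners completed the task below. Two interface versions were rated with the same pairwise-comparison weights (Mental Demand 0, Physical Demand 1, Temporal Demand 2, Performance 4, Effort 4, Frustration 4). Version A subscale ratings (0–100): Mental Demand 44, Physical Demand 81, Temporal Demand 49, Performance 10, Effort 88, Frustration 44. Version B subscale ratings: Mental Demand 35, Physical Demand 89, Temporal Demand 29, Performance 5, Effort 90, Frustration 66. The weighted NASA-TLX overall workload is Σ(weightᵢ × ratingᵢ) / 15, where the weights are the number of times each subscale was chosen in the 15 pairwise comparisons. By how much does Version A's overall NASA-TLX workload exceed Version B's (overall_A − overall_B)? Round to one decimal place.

-2.9

Version A weighted sum = 0·44 + 1·81 + 2·49 + 4·10 + 4·88 + 4·44 = 0 + 81 + 98 + 40 + 352 + 176 = 747; overall_A = 747/15 = 49.8000.
Version B weighted sum = 0·35 + 1·89 + 2·29 + 4·5 + 4·90 + 4·66 = 0 + 89 + 58 + 20 + 360 + 264 = 791; overall_B = 791/15 = 52.7333.
Difference = 49.8000 − 52.7333 = -2.9333 ≈ -2.9.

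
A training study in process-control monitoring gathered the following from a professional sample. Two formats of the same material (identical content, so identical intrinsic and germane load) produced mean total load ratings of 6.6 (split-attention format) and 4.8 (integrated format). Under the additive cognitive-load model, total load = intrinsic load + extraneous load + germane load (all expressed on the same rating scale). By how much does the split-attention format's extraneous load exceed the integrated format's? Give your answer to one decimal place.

Intrinsic and germane load are equal across formats, so the difference in total load equals the difference in extraneous load.
Extraneous-load difference = 6.6 − 4.8 = 1.8.

1.8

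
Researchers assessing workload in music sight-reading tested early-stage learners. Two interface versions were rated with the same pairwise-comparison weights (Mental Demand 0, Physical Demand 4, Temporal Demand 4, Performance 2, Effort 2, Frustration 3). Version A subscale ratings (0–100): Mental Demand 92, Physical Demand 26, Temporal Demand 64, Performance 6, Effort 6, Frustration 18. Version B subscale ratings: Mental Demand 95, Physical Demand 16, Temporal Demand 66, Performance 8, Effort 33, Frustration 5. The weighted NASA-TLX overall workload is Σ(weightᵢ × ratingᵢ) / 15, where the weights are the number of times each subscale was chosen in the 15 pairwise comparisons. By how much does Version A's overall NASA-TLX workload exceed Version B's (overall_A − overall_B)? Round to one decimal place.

Version A weighted sum = 0·92 + 4·26 + 4·64 + 2·6 + 2·6 + 3·18 = 0 + 104 + 256 + 12 + 12 + 54 = 438; overall_A = 438/15 = 29.2000.
Version B weighted sum = 0·95 + 4·16 + 4·66 + 2·8 + 2·33 + 3·5 = 0 + 64 + 264 + 16 + 66 + 15 = 425; overall_B = 425/15 = 28.3333.
Difference = 29.2000 − 28.3333 = 0.8667 ≈ 0.9.

0.9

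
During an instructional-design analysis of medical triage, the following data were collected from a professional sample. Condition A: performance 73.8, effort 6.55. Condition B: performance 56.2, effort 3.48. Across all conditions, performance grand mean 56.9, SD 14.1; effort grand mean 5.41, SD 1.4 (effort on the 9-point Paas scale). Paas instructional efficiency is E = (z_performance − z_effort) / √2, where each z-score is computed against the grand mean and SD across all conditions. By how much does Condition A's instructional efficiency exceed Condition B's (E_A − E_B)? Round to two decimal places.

Condition A: z_P = (73.8 − 56.9)/14.1 = 1.1986; z_E = (6.55 − 5.41)/1.4 = 0.8143; E_A = (1.1986 − 0.8143)/√2 = 0.2717.
Condition B: z_P = (56.2 − 56.9)/14.1 = -0.0496; z_E = (3.48 − 5.41)/1.4 = -1.3786; E_B = (-0.0496 − (-1.3786))/√2 = 0.9397.
E_A − E_B = 0.2717 − 0.9397 = -0.6680 ≈ -0.67.

-0.67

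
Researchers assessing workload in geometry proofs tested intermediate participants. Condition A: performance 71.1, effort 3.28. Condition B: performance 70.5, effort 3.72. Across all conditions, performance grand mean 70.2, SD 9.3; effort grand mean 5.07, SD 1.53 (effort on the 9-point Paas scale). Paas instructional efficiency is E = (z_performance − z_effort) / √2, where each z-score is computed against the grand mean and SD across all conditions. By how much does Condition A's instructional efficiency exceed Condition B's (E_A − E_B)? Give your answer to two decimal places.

0.25

Condition A: z_P = (71.1 − 70.2)/9.3 = 0.0968; z_E = (3.28 − 5.07)/1.53 = -1.1699; E_A = (0.0968 − (-1.1699))/√2 = 0.8957.
Condition B: z_P = (70.5 − 70.2)/9.3 = 0.0323; z_E = (3.72 − 5.07)/1.53 = -0.8824; E_B = (0.0323 − (-0.8824))/√2 = 0.6468.
E_A − E_B = 0.8957 − 0.6468 = 0.2489 ≈ 0.25.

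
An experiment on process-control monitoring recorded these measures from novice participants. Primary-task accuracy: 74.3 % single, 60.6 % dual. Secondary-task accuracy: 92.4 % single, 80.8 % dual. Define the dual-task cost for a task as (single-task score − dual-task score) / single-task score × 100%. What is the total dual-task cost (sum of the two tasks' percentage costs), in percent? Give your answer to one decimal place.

31.0

Primary cost = (74.3 − 60.6) / 74.3 × 100% = 18.4388%.
Secondary cost = (92.4 − 80.8) / 92.4 × 100% = 12.5541%.
Total = 18.4388% + 12.5541% = 30.9929% ≈ 31.0%.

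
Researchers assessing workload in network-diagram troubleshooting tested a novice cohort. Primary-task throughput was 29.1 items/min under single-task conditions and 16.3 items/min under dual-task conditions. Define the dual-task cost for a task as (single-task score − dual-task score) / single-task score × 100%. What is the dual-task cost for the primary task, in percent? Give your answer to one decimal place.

Cost = (29.1 − 16.3) / 29.1 × 100%
     = 12.8000 / 29.1 × 100% = 43.9863%.
≈ 44.0%.

44.0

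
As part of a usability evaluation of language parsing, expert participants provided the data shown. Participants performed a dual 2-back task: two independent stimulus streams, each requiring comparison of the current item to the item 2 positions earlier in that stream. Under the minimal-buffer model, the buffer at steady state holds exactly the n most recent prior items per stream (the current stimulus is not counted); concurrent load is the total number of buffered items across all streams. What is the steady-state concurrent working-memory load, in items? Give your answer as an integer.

Each stream's buffer holds its 2 most recent prior items.
Two independent streams: 2 × 2 = 4 buffered items at steady state.

4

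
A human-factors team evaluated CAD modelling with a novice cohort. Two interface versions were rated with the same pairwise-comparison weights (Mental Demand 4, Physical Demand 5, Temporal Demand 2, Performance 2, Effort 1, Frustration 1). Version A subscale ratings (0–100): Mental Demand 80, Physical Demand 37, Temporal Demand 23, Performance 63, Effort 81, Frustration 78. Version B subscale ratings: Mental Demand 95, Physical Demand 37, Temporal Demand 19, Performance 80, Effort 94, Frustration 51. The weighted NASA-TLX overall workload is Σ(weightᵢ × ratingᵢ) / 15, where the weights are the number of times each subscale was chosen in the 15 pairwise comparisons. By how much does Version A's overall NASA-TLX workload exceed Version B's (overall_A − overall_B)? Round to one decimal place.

Version A weighted sum = 4·80 + 5·37 + 2·23 + 2·63 + 1·81 + 1·78 = 320 + 185 + 46 + 126 + 81 + 78 = 836; overall_A = 836/15 = 55.7333.
Version B weighted sum = 4·95 + 5·37 + 2·19 + 2·80 + 1·94 + 1·51 = 380 + 185 + 38 + 160 + 94 + 51 = 908; overall_B = 908/15 = 60.5333.
Difference = 55.7333 − 60.5333 = -4.8000 ≈ -4.8.

-4.8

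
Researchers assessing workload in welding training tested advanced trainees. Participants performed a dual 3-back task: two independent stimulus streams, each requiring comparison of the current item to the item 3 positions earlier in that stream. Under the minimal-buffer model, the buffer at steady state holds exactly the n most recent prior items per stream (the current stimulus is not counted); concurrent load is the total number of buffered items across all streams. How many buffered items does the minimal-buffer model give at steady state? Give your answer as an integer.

Each stream's buffer holds its 3 most recent prior items.
Two independent streams: 2 × 3 = 6 buffered items at steady state.

6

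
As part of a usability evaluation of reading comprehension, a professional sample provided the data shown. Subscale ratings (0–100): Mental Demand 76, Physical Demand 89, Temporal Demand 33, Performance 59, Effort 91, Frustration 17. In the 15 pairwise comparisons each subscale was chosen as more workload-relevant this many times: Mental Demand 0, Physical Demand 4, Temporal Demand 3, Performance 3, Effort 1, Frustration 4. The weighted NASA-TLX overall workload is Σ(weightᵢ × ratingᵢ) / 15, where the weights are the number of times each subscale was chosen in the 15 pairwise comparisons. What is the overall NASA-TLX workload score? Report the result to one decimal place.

52.7

The tallies are the weights (they sum to 15).
Weighted sum = 0·76 + 4·89 + 3·33 + 3·59 + 1·91 + 4·17
            = 0 + 356 + 99 + 177 + 91 + 68 = 791.
Overall workload = 791 / 15 = 52.7333 ≈ 52.7.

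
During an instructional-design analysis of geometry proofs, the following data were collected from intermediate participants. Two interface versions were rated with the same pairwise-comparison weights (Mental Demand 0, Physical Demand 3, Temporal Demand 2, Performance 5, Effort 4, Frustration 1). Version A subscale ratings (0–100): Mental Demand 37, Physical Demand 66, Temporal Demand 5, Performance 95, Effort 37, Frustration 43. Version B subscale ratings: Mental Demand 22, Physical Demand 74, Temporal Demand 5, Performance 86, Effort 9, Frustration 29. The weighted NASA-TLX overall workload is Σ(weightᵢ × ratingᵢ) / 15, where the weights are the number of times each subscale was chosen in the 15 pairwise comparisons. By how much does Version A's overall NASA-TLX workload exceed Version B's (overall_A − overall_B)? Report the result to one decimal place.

9.8

Version A weighted sum = 0·37 + 3·66 + 2·5 + 5·95 + 4·37 + 1·43 = 0 + 198 + 10 + 475 + 148 + 43 = 874; overall_A = 874/15 = 58.2667.
Version B weighted sum = 0·22 + 3·74 + 2·5 + 5·86 + 4·9 + 1·29 = 0 + 222 + 10 + 430 + 36 + 29 = 727; overall_B = 727/15 = 48.4667.
Difference = 58.2667 − 48.4667 = 9.8000 ≈ 9.8.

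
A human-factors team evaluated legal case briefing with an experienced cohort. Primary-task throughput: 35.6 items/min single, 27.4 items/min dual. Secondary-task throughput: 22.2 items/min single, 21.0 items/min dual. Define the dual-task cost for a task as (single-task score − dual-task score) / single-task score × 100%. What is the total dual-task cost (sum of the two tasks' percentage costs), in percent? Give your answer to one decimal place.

Primary cost = (35.6 − 27.4) / 35.6 × 100% = 23.0337%.
Secondary cost = (22.2 − 21.0) / 22.2 × 100% = 5.4054%.
Total = 23.0337% + 5.4054% = 28.4391% ≈ 28.4%.

28.4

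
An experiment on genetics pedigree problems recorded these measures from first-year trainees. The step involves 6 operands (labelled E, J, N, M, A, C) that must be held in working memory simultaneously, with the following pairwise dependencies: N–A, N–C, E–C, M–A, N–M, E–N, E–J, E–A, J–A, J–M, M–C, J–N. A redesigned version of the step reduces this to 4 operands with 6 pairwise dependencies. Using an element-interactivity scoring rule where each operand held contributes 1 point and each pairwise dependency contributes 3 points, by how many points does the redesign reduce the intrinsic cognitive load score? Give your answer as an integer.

Original: 6 × 1 + 12 × 3 = 6 + 36 = 42.
Redesigned: 4 × 1 + 6 × 3 = 4 + 18 = 22.
Reduction = 42 − 22 = 20.

20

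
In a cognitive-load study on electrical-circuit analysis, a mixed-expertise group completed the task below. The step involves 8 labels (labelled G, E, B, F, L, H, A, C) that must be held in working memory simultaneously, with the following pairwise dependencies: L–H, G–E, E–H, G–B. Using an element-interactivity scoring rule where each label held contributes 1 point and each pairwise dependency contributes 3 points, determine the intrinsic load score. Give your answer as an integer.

20

Count of labels held simultaneously: 8.
Count of pairwise dependencies listed: 4.
Element contribution: 8 × 1 = 8.
Interaction contribution: 4 × 3 = 12.
Intrinsic load = 8 + 12 = 20.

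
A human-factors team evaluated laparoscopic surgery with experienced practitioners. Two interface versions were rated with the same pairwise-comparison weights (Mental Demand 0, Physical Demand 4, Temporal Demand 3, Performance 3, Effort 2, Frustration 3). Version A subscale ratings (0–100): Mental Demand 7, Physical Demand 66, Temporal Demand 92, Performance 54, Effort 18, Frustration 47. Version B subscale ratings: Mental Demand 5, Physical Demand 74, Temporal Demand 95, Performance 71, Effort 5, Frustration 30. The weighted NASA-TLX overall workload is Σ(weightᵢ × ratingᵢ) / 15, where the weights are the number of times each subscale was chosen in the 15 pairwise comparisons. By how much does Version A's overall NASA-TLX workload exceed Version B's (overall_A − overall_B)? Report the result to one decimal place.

-1.0

Version A weighted sum = 0·7 + 4·66 + 3·92 + 3·54 + 2·18 + 3·47 = 0 + 264 + 276 + 162 + 36 + 141 = 879; overall_A = 879/15 = 58.6000.
Version B weighted sum = 0·5 + 4·74 + 3·95 + 3·71 + 2·5 + 3·30 = 0 + 296 + 285 + 213 + 10 + 90 = 894; overall_B = 894/15 = 59.6000.
Difference = 58.6000 − 59.6000 = -1.0000 ≈ -1.0.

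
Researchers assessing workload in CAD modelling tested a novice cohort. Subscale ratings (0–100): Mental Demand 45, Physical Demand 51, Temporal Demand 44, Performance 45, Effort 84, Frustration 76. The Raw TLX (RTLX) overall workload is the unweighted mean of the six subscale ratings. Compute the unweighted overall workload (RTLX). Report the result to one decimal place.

57.5

Sum of ratings = 45 + 51 + 44 + 45 + 84 + 76 = 345.
RTLX = 345 / 6 = 57.5000 ≈ 57.5.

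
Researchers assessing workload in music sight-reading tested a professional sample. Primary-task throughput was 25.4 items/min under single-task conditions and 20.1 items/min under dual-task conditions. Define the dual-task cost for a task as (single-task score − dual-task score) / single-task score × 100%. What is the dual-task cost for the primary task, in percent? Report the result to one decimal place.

20.9

Cost = (25.4 − 20.1) / 25.4 × 100%
     = 5.3000 / 25.4 × 100% = 20.8661%.
≈ 20.9%.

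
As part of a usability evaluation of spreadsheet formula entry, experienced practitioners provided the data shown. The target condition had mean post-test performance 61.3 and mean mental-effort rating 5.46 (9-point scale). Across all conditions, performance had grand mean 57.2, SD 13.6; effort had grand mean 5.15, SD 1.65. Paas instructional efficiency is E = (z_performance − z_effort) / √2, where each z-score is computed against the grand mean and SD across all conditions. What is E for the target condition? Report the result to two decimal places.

z_performance = (61.3 − 57.2) / 13.6 = 4.1000 / 13.6 = 0.3015.
z_effort = (5.46 − 5.15) / 1.65 = 0.3100 / 1.65 = 0.1879.
z_P − z_E = 0.3015 − 0.1879 = 0.1136.
E = 0.1136 / √2 = 0.1136 / 1.41421 = 0.0803 ≈ 0.08.

0.08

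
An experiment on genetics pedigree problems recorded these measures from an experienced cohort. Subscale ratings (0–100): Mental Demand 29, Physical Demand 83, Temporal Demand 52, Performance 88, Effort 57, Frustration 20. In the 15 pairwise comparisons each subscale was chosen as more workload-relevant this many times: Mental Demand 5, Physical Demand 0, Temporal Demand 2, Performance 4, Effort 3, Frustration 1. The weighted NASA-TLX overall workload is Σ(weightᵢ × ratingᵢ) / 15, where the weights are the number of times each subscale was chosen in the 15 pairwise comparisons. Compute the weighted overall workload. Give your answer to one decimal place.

52.8

The tallies are the weights (they sum to 15).
Weighted sum = 5·29 + 0·83 + 2·52 + 4·88 + 3·57 + 1·20
            = 145 + 0 + 104 + 352 + 171 + 20 = 792.
Overall workload = 792 / 15 = 52.8000 ≈ 52.8.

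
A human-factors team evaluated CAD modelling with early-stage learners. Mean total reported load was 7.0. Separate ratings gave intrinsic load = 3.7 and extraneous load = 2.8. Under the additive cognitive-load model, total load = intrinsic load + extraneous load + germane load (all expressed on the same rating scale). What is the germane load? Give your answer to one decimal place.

germane load = total − intrinsic − extraneous
             = 7.0 − 3.7 − 2.8 = 0.5.

0.5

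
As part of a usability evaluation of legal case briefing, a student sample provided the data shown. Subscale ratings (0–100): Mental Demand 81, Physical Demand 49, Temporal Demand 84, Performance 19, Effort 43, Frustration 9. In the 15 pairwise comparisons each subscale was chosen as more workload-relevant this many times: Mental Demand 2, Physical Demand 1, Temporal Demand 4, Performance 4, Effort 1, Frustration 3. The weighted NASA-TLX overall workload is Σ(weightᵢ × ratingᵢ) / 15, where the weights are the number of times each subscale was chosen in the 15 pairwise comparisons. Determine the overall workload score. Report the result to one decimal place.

The tallies are the weights (they sum to 15).
Weighted sum = 2·81 + 1·49 + 4·84 + 4·19 + 1·43 + 3·9
            = 162 + 49 + 336 + 76 + 43 + 27 = 693.
Overall workload = 693 / 15 = 46.2000 ≈ 46.2.

46.2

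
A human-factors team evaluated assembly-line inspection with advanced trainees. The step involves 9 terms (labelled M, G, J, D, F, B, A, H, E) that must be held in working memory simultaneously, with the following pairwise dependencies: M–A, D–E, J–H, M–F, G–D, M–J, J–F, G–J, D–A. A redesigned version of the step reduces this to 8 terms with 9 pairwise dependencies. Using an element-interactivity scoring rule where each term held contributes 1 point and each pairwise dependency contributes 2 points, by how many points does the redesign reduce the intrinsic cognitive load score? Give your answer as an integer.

Original: 9 × 1 + 9 × 2 = 9 + 18 = 27.
Redesigned: 8 × 1 + 9 × 2 = 8 + 18 = 26.
Reduction = 27 − 26 = 1.

1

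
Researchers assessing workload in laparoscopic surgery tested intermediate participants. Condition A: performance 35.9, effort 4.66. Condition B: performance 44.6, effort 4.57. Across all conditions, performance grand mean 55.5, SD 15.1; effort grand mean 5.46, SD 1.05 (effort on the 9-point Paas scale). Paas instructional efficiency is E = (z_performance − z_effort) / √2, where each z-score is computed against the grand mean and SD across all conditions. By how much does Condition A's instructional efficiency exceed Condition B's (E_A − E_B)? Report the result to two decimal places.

-0.47

Condition A: z_P = (35.9 − 55.5)/15.1 = -1.2980; z_E = (4.66 − 5.46)/1.05 = -0.7619; E_A = (-1.2980 − (-0.7619))/√2 = -0.3791.
Condition B: z_P = (44.6 − 55.5)/15.1 = -0.7219; z_E = (4.57 − 5.46)/1.05 = -0.8476; E_B = (-0.7219 − (-0.8476))/√2 = 0.0889.
E_A − E_B = -0.3791 − 0.0889 = -0.4680 ≈ -0.47.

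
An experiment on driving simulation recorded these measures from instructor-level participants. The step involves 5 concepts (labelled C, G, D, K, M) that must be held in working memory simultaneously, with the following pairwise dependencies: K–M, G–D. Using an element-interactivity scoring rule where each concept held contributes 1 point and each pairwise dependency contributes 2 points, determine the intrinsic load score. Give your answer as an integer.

Count of concepts held simultaneously: 5.
Count of pairwise dependencies listed: 2.
Element contribution: 5 × 1 = 5.
Interaction contribution: 2 × 2 = 4.
Intrinsic load = 5 + 4 = 9.

9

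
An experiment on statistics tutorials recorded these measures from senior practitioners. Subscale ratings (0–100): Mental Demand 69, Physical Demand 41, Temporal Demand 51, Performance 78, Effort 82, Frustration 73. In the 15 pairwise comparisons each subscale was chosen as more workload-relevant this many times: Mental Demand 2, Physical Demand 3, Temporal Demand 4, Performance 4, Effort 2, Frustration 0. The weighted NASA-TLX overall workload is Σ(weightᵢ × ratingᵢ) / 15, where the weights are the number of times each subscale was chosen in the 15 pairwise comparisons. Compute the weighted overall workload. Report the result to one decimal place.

The tallies are the weights (they sum to 15).
Weighted sum = 2·69 + 3·41 + 4·51 + 4·78 + 2·82 + 0·73
            = 138 + 123 + 204 + 312 + 164 + 0 = 941.
Overall workload = 941 / 15 = 62.7333 ≈ 62.7.

62.7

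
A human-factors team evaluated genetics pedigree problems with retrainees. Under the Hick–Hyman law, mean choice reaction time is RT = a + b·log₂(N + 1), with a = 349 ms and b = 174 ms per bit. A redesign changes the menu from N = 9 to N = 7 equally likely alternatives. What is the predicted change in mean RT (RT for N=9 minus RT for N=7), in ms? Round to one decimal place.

RT(9) = 349 + 174·log₂(10) = 349 + 174·3.3219 = 927.0106 ms.
RT(7) = 349 + 174·log₂(8) = 349 + 174·3.0000 = 871.0000 ms.
Difference = 927.0106 − 871.0000 = 56.0106 ≈ 56.0 ms.

56.0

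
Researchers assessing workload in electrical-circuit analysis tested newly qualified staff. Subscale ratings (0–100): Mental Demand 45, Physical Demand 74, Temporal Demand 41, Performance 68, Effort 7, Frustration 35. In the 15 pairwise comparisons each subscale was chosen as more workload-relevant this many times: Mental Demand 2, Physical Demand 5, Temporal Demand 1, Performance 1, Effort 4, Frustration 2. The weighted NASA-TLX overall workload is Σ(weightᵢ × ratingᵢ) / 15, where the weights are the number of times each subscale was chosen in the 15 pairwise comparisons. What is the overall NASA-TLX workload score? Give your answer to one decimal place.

The tallies are the weights (they sum to 15).
Weighted sum = 2·45 + 5·74 + 1·41 + 1·68 + 4·7 + 2·35
            = 90 + 370 + 41 + 68 + 28 + 70 = 667.
Overall workload = 667 / 15 = 44.4667 ≈ 44.5.

44.5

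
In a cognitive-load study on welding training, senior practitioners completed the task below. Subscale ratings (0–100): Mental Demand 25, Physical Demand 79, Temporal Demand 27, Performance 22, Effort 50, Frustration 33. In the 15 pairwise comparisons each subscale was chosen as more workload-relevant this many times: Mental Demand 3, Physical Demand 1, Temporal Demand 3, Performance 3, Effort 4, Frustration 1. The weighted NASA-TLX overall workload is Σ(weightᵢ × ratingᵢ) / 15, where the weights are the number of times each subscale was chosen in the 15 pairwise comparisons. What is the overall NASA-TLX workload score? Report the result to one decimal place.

The tallies are the weights (they sum to 15).
Weighted sum = 3·25 + 1·79 + 3·27 + 3·22 + 4·50 + 1·33
            = 75 + 79 + 81 + 66 + 200 + 33 = 534.
Overall workload = 534 / 15 = 35.6000 ≈ 35.6.

35.6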